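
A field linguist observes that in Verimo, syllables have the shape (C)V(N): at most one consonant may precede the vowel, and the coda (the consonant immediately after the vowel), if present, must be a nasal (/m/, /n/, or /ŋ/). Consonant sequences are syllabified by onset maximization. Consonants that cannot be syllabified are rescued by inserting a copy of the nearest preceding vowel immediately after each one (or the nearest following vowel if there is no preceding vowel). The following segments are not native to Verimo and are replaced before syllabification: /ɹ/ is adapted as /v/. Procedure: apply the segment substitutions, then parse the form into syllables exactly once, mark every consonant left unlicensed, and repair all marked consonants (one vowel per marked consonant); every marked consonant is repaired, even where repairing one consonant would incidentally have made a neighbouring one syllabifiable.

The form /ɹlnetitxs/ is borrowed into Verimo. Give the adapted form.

velenetitixisi

Substitution: /ɹ/ → /v/, giving /vlnetitxs/.
Syllabifying with onset maximization leaves /v/, /l/, /t/, /x/, /s/ stranded (only a nasal (/m/, /n/, or /ŋ/) is licensed in coda position; onsets are limited to one consonant).
Each unlicensed consonant becomes the onset of a new syllable: /v/ → /ve/, /l/ → /le/, /t/ → /ti/, /x/ → /xi/, /s/ → /si/.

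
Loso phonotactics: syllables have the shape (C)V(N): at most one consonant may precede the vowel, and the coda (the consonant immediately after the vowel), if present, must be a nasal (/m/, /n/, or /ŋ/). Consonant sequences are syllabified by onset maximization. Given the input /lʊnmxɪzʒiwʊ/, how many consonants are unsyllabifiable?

Under (C)V(N), the unsyllabifiable consonants are /m/, /z/ (only a nasal (/m/, /n/, or /ŋ/) is licensed in coda position; onsets are limited to one consonant).

2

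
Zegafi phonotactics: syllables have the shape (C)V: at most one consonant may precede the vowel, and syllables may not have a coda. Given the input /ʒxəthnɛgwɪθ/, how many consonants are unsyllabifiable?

5

Under (C)V, the unsyllabifiable consonants are /ʒ/, /t/, /h/, /g/, /θ/ (no codas are permitted; onsets are limited to one consonant).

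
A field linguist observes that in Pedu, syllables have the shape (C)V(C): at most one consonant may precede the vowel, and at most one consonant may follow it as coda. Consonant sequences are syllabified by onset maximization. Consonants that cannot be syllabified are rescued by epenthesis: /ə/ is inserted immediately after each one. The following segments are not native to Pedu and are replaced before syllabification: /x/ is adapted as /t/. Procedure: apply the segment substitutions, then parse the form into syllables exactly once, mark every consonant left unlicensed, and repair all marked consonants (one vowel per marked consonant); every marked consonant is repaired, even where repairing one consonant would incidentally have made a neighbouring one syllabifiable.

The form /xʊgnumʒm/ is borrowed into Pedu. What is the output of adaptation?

Substitution: /x/ → /t/, giving /tʊgnumʒm/.
The consonants /ʒ/, /m/ cannot be parsed into a legal (C)V(C) syllable (at most one coda consonant is licensed; onsets are limited to one consonant).
Each unlicensed consonant becomes the onset of a new syllable: /ʒ/ → /ʒə/, /m/ → /mə/.

tʊgnumʒəmə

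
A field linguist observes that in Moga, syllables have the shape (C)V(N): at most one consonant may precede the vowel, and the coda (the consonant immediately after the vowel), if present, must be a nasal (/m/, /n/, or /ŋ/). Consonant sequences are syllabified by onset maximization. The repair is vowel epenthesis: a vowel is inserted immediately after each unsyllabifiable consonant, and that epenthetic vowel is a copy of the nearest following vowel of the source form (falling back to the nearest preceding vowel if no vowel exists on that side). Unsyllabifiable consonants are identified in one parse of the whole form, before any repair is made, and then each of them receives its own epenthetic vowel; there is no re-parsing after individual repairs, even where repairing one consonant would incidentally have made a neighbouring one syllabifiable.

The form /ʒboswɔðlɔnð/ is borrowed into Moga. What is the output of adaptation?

ʒobosɔwɔðɔlɔnðɔ

Syllabifying with onset maximization leaves /ʒ/, /s/, /ð/, /ð/ stranded (only a nasal (/m/, /n/, or /ŋ/) is licensed in coda position; onsets are limited to one consonant).
Epenthesis after each stranded consonant: /ʒ/ → /ʒo/, /s/ → /sɔ/, /ð/ → /ðɔ/, /ð/ → /ðɔ/.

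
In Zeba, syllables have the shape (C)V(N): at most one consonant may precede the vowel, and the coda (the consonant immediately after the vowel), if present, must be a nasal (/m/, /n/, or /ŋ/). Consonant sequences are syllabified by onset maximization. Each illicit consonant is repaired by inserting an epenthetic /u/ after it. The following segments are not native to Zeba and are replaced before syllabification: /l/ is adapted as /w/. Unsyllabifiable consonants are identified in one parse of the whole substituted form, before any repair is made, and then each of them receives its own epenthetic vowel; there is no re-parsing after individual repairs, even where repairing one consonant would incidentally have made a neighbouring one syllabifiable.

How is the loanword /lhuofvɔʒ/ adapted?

Substitution: /l/ → /w/, giving /whuofvɔʒ/.
Syllabifying with onset maximization leaves /w/, /f/, /ʒ/ stranded (only a nasal (/m/, /n/, or /ŋ/) is licensed in coda position; onsets are limited to one consonant).
Inserting the epenthetic vowel yields /w/ → /wu/, /f/ → /fu/, /ʒ/ → /ʒu/.

wuhuofuvɔʒu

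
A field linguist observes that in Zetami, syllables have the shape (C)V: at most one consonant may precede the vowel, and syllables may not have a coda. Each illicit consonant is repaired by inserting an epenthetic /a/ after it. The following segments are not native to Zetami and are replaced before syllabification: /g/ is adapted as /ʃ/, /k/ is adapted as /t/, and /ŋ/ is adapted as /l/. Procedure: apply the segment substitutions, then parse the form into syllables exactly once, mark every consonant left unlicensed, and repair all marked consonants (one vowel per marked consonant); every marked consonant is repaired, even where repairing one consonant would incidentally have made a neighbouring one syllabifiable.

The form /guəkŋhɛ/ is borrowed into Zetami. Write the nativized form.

Substitution: /g/ → /ʃ/, /k/ → /t/, /ŋ/ → /l/, giving /ʃuətlhɛ/.
The consonants /t/, /l/ cannot be parsed into a legal (C)V syllable (no codas are permitted; onsets are limited to one consonant).
Inserting the epenthetic vowel yields /t/ → /ta/, /l/ → /la/.

ʃuətalahɛ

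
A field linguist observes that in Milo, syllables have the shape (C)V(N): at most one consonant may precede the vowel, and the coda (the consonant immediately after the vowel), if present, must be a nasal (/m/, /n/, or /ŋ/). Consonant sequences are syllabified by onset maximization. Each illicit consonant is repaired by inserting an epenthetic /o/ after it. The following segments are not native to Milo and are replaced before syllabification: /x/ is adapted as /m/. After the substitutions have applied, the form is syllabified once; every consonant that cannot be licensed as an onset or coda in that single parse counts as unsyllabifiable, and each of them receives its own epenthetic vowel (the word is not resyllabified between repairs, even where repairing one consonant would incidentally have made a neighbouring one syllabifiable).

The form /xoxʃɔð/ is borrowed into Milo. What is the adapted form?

momʃɔðo

Substitution: /x/ → /m/, giving /momʃɔð/.
Under (C)V(N), the unsyllabifiable consonants are /ð/ (only a nasal (/m/, /n/, or /ŋ/) is licensed in coda position; onsets are limited to one consonant).
Each unlicensed consonant becomes the onset of a new syllable: /ð/ → /ðo/.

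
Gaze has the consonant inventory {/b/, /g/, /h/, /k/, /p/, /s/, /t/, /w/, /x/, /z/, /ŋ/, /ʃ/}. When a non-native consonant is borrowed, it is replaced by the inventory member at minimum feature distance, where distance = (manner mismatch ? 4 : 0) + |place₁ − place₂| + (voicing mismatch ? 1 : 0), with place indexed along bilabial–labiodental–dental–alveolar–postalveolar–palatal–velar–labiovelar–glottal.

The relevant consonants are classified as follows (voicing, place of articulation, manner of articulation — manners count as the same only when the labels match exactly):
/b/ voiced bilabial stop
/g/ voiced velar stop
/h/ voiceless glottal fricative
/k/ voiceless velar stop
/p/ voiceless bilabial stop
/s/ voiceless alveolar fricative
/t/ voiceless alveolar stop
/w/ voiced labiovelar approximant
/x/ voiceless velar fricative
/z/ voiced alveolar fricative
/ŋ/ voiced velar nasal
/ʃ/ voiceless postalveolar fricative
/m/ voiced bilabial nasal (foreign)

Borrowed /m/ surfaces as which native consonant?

/b/ is closest: manner differs (nasal→stop, +4), place distance 0 (bilabial→bilabial), same voicing; total 4. Next closest is /p/ at distance 5.

b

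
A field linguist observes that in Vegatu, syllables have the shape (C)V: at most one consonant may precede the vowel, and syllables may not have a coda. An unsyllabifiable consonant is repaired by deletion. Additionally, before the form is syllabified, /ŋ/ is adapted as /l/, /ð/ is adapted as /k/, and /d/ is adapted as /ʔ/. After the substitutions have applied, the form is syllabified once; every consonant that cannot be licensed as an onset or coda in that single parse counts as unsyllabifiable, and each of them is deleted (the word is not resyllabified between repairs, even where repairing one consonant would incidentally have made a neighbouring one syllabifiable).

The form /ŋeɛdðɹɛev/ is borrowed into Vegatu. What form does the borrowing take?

Substitution: /ŋ/ → /l/, /d/ → /ʔ/, /ð/ → /k/, giving /leɛʔkɹɛev/.
Syllabifying with onset maximization leaves /ʔ/, /k/, /v/ stranded (no codas are permitted; onsets are limited to one consonant).
Each unlicensed consonant is deleted: /ʔ/, /k/, /v/.

leɛɹɛe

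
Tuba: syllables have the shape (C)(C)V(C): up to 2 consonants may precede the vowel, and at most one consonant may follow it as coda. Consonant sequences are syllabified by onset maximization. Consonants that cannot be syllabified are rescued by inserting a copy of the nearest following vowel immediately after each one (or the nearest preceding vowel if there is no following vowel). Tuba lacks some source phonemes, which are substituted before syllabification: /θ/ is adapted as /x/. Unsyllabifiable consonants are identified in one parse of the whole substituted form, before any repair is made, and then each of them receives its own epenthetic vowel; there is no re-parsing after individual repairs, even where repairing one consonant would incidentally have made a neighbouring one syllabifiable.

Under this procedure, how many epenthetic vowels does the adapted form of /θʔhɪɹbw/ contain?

After substitution the input is /xʔhɪɹbw/.
The unsyllabifiable consonants are /x/, /b/, /w/; each receives one epenthetic vowel.

3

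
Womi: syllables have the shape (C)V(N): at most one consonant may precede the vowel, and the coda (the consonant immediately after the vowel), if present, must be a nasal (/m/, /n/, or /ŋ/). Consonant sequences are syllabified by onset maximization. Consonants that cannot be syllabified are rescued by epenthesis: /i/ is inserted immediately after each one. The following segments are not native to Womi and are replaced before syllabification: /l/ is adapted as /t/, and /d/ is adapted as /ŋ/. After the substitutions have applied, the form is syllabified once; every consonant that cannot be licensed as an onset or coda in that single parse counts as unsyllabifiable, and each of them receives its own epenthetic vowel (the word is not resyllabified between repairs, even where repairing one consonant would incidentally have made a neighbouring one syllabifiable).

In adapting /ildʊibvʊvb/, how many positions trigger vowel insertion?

After substitution the input is /itŋʊibvʊvb/.
The unsyllabifiable consonants are /t/, /b/, /v/, /b/; each receives one epenthetic vowel.

4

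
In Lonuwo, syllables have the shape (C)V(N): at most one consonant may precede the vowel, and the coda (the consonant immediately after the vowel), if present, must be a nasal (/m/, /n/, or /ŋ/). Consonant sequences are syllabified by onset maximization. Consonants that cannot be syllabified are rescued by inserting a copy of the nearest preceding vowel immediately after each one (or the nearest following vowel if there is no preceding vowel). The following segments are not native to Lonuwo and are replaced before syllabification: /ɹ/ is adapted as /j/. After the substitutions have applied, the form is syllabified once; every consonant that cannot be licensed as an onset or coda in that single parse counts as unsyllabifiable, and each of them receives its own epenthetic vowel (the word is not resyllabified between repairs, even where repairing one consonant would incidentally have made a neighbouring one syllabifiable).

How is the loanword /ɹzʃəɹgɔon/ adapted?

jəzəʃəjəgɔon

Substitution: /ɹ/ → /j/, giving /jzʃəjgɔon/.
Under (C)V(N), the unsyllabifiable consonants are /j/, /z/, /j/ (only a nasal (/m/, /n/, or /ŋ/) is licensed in coda position; onsets are limited to one consonant).
Each unlicensed consonant becomes the onset of a new syllable: /j/ → /jə/, /z/ → /zə/, /j/ → /jə/.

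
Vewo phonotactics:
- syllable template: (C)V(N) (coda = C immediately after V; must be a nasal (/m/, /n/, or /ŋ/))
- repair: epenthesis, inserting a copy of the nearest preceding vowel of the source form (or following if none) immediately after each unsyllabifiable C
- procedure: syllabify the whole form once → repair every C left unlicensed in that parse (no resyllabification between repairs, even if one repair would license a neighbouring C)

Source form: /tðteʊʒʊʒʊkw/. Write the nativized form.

teðeteʊʒʊʒʊkʊwʊ

The consonants /t/, /ð/, /k/, /w/ cannot be parsed into a legal (C)V(N) syllable (only a nasal (/m/, /n/, or /ŋ/) is licensed in coda position; onsets are limited to one consonant).
Each unlicensed consonant becomes the onset of a new syllable: /t/ → /te/, /ð/ → /ðe/, /k/ → /kʊ/, /w/ → /wʊ/.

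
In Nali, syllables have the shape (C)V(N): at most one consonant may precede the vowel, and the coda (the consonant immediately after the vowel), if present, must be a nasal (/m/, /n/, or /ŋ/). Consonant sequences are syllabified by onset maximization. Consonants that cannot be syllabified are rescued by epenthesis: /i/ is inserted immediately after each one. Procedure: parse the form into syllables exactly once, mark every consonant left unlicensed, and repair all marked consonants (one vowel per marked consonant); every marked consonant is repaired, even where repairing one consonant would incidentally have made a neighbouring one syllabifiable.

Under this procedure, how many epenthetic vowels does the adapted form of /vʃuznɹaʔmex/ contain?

The unsyllabifiable consonants are /v/, /z/, /n/, /ʔ/, /x/; each receives one epenthetic vowel.

5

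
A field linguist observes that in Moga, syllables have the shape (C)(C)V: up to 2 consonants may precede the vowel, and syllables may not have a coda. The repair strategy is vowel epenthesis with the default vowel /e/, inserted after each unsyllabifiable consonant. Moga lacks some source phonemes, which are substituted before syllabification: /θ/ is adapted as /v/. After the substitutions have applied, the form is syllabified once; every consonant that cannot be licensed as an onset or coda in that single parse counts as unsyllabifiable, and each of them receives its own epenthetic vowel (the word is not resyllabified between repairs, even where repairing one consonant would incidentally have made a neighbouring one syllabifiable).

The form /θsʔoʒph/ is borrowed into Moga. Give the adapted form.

vesʔoʒepehe

Substitution: /θ/ → /v/, giving /vsʔoʒph/.
Under (C)(C)V, the unsyllabifiable consonants are /v/, /ʒ/, /p/, /h/ (no codas are permitted; onsets may contain at most 2 consonants).
Each unlicensed consonant becomes the onset of a new syllable: /v/ → /ve/, /ʒ/ → /ʒe/, /p/ → /pe/, /h/ → /he/.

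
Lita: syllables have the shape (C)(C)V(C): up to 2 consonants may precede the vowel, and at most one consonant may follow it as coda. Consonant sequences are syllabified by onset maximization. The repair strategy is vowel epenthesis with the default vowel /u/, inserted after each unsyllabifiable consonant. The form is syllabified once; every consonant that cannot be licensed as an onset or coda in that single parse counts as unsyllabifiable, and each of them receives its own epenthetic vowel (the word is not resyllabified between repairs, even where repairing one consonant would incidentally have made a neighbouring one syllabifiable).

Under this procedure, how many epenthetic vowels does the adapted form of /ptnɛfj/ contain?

2

The unsyllabifiable consonants are /p/, /j/; each receives one epenthetic vowel.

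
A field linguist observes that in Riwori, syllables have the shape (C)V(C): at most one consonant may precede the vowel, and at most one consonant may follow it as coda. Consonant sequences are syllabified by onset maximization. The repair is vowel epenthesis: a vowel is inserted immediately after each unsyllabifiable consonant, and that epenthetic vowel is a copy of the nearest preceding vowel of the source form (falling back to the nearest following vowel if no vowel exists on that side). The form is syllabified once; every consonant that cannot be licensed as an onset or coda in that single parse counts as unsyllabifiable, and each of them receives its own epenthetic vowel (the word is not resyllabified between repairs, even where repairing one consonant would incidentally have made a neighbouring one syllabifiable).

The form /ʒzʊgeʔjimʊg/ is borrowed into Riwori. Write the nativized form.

ʒʊzʊgeʔjimʊg

Under (C)V(C), the unsyllabifiable consonants are /ʒ/ (at most one coda consonant is licensed; onsets are limited to one consonant).
Epenthesis after each stranded consonant: /ʒ/ → /ʒʊ/.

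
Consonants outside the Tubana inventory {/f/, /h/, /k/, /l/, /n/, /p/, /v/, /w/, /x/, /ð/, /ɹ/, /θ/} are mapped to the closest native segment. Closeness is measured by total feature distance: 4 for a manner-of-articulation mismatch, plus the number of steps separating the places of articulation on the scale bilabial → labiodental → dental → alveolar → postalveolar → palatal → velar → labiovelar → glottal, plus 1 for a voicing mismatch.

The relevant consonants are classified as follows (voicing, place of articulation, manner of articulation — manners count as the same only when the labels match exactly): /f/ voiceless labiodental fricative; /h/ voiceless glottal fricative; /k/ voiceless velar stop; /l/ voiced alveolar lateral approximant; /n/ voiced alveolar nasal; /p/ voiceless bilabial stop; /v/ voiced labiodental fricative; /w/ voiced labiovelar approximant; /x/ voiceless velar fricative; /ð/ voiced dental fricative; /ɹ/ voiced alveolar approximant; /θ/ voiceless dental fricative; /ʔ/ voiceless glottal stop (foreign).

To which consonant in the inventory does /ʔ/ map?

k

/k/ is closest: same manner (stop), place distance 2 (glottal→velar), same voicing; total 2. Next closest is /h/ at distance 4.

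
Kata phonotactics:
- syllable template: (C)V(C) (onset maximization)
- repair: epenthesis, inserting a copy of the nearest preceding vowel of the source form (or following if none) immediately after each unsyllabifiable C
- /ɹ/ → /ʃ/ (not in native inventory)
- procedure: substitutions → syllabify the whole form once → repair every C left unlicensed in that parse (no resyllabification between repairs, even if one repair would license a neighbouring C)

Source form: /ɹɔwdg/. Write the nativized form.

Substitution: /ɹ/ → /ʃ/, giving /ʃɔwdg/.
The consonants /d/, /g/ cannot be parsed into a legal (C)V(C) syllable (at most one coda consonant is licensed; onsets are limited to one consonant).
Each unlicensed consonant becomes the onset of a new syllable: /d/ → /dɔ/, /g/ → /gɔ/.

ʃɔwdɔgɔ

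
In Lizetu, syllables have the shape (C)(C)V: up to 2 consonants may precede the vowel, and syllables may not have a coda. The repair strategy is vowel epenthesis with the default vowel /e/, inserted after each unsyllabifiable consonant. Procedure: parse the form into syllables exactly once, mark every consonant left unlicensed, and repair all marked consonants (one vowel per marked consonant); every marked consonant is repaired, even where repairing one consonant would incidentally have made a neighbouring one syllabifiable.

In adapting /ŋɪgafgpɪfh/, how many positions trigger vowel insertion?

3

The unsyllabifiable consonants are /f/, /f/, /h/; each receives one epenthetic vowel.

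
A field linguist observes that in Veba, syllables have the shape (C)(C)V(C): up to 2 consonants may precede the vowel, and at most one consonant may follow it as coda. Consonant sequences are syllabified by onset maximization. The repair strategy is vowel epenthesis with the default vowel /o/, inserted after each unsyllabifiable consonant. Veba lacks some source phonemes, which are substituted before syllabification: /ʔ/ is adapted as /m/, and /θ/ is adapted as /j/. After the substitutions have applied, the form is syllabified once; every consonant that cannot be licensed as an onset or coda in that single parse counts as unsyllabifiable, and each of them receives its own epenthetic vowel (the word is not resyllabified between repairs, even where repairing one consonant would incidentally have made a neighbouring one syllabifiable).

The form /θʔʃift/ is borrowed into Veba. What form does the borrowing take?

jomʃifto

Substitution: /θ/ → /j/, /ʔ/ → /m/, giving /jmʃift/.
The consonants /j/, /t/ cannot be parsed into a legal (C)(C)V(C) syllable (at most one coda consonant is licensed; onsets may contain at most 2 consonants).
Each unlicensed consonant becomes the onset of a new syllable: /j/ → /jo/, /t/ → /to/.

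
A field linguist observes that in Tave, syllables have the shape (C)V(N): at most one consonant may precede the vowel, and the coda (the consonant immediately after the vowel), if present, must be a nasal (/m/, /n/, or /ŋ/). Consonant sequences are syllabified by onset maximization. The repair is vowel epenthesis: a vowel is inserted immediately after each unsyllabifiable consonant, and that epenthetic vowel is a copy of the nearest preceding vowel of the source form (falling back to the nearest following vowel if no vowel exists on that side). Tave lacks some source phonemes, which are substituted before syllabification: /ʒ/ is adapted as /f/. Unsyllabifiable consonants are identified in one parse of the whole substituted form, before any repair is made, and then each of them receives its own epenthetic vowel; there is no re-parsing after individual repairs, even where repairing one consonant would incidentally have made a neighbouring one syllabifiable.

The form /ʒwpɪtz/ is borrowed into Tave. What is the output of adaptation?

fɪwɪpɪtɪzɪ

Substitution: /ʒ/ → /f/, giving /fwpɪtz/.
Under (C)V(N), the unsyllabifiable consonants are /f/, /w/, /t/, /z/ (only a nasal (/m/, /n/, or /ŋ/) is licensed in coda position; onsets are limited to one consonant).
Epenthesis after each stranded consonant: /f/ → /fɪ/, /w/ → /wɪ/, /t/ → /tɪ/, /z/ → /zɪ/.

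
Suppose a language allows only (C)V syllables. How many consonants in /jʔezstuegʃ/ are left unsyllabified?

Under (C)V, the unsyllabifiable consonants are /j/, /z/, /s/, /g/, /ʃ/ (no codas are permitted; onsets are limited to one consonant).

5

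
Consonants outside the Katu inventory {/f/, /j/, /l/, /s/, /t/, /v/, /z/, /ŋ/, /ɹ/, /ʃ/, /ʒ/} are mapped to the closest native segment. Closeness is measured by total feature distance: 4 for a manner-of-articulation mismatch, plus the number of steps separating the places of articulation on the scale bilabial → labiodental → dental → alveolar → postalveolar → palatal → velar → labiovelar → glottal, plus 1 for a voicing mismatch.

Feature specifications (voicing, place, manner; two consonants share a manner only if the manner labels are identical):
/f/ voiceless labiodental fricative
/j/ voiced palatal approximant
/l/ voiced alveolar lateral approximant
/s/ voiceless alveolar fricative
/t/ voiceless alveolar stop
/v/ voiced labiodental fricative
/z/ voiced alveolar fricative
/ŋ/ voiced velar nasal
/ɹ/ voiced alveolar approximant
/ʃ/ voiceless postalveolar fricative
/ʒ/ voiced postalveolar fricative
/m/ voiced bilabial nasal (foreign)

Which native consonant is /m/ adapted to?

v

/v/ is closest: manner differs (nasal→fricative, +4), place distance 1 (bilabial→labiodental), same voicing; total 5. Next closest is /f/ at distance 6.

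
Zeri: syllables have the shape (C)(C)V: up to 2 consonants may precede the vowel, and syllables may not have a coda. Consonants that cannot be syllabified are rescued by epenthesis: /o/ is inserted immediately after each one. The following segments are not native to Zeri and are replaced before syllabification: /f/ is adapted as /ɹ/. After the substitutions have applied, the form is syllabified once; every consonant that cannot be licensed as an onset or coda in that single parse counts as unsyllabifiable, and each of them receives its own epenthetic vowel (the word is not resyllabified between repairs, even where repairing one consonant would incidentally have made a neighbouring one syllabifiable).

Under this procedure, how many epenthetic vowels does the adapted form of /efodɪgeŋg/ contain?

After substitution the input is /eɹodɪgeŋg/.
The unsyllabifiable consonants are /ŋ/, /g/; each receives one epenthetic vowel.

2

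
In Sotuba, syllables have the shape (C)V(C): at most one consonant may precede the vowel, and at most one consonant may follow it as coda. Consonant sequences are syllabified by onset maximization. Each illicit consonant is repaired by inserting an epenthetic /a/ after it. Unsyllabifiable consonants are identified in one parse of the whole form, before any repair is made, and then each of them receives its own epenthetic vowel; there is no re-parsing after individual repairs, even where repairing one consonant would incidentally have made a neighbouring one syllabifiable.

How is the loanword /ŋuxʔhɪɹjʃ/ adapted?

The consonants /ʔ/, /j/, /ʃ/ cannot be parsed into a legal (C)V(C) syllable (at most one coda consonant is licensed; onsets are limited to one consonant).
Epenthesis after each stranded consonant: /ʔ/ → /ʔa/, /j/ → /ja/, /ʃ/ → /ʃa/.

ŋuxʔahɪɹjaʃa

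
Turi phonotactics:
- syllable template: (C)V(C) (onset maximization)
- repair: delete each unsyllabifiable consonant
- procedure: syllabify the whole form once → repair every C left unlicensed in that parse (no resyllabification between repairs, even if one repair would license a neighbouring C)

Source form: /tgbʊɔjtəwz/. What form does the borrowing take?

bʊɔjtəw

The consonants /t/, /g/, /z/ cannot be parsed into a legal (C)V(C) syllable (at most one coda consonant is licensed; onsets are limited to one consonant).
Deletion applies to /t/, /g/, /z/.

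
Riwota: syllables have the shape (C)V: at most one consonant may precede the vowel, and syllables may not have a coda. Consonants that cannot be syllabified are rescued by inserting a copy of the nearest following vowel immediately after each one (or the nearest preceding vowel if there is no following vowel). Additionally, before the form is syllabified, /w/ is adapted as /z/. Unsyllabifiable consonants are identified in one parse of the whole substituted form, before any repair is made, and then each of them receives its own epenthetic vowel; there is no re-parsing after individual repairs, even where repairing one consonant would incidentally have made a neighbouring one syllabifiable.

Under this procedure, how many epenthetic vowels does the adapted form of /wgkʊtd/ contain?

4

After substitution the input is /zgkʊtd/.
The unsyllabifiable consonants are /z/, /g/, /t/, /d/; each receives one epenthetic vowel.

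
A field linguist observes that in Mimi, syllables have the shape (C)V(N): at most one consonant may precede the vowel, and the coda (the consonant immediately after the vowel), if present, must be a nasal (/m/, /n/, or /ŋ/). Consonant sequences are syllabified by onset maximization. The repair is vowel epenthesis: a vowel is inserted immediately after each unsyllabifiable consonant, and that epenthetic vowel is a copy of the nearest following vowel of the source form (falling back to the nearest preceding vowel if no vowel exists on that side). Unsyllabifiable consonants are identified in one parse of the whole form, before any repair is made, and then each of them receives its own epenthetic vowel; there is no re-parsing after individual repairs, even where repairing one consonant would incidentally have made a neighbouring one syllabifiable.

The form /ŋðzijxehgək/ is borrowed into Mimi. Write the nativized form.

The consonants /ŋ/, /ð/, /j/, /h/, /k/ cannot be parsed into a legal (C)V(N) syllable (only a nasal (/m/, /n/, or /ŋ/) is licensed in coda position; onsets are limited to one consonant).
Inserting the epenthetic vowel yields /ŋ/ → /ŋi/, /ð/ → /ði/, /j/ → /je/, /h/ → /hə/, /k/ → /kə/.

ŋiðizijexehəgəkə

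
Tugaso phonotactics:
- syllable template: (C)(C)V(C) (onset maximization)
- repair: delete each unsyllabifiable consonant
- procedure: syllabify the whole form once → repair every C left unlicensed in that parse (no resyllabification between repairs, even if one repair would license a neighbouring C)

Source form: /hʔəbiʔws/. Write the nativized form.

hʔəbiʔ

Syllabifying with onset maximization leaves /w/, /s/ stranded (at most one coda consonant is licensed; onsets may contain at most 2 consonants).
Deleting the stranded consonants removes /w/, /s/.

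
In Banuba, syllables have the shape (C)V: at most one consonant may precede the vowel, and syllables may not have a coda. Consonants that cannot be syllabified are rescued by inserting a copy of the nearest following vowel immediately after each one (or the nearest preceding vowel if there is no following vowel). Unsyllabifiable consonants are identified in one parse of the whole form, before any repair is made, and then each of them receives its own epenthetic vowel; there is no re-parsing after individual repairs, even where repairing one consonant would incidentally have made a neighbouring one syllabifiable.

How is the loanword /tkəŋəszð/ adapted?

təkəŋəsəzəðə

The consonants /t/, /s/, /z/, /ð/ cannot be parsed into a legal (C)V syllable (no codas are permitted; onsets are limited to one consonant).
Epenthesis after each stranded consonant: /t/ → /tə/, /s/ → /sə/, /z/ → /zə/, /ð/ → /ðə/.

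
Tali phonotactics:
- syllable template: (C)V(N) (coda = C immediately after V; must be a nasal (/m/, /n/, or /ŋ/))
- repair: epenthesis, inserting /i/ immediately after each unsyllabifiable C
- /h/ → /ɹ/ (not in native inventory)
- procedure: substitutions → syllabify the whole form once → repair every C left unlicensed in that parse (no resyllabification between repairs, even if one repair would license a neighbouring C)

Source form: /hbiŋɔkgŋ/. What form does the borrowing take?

ɹibiŋɔkigiŋi

Substitution: /h/ → /ɹ/, giving /ɹbiŋɔkgŋ/.
Syllabifying with onset maximization leaves /ɹ/, /k/, /g/, /ŋ/ stranded (only a nasal (/m/, /n/, or /ŋ/) is licensed in coda position; onsets are limited to one consonant).
Each unlicensed consonant becomes the onset of a new syllable: /ɹ/ → /ɹi/, /k/ → /ki/, /g/ → /gi/, /ŋ/ → /ŋi/.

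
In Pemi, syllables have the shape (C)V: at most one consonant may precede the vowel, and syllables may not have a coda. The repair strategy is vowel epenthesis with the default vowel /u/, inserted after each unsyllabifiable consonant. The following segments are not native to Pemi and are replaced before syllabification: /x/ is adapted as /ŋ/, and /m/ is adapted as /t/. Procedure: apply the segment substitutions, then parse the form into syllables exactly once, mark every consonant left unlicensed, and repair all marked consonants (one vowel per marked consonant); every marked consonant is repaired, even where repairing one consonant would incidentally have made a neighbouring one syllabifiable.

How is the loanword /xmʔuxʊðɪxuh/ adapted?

ŋutuʔuŋʊðɪŋuhu

Substitution: /x/ → /ŋ/, /m/ → /t/, giving /ŋtʔuŋʊðɪŋuh/.
Syllabifying with onset maximization leaves /ŋ/, /t/, /h/ stranded (no codas are permitted; onsets are limited to one consonant).
Each unlicensed consonant becomes the onset of a new syllable: /ŋ/ → /ŋu/, /t/ → /tu/, /h/ → /hu/.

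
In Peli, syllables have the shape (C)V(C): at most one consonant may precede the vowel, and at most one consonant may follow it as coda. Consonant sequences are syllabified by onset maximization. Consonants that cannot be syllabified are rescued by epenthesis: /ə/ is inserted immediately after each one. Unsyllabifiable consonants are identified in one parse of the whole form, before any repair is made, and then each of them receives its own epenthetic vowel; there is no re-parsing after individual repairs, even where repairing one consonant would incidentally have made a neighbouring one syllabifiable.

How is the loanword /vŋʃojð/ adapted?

vəŋəʃojðə

Under (C)V(C), the unsyllabifiable consonants are /v/, /ŋ/, /ð/ (at most one coda consonant is licensed; onsets are limited to one consonant).
Inserting the epenthetic vowel yields /v/ → /və/, /ŋ/ → /ŋə/, /ð/ → /ðə/.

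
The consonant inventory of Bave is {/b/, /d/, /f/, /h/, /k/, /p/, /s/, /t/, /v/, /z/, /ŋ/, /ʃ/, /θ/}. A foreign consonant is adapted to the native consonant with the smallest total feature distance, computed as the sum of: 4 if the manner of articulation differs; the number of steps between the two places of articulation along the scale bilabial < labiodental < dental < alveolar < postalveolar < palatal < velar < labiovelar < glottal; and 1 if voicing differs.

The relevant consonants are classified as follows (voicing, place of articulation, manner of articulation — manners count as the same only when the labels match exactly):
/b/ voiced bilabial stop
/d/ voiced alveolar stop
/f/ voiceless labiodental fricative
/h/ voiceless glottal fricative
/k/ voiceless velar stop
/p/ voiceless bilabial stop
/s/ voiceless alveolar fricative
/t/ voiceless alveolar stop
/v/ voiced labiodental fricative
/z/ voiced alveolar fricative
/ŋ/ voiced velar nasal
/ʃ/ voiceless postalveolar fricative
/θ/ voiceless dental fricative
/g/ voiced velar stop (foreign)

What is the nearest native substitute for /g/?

k

/k/ is closest: same manner (stop), place distance 0 (velar→velar), voicing differs (+1); total 1. Next closest is /d/ at distance 3.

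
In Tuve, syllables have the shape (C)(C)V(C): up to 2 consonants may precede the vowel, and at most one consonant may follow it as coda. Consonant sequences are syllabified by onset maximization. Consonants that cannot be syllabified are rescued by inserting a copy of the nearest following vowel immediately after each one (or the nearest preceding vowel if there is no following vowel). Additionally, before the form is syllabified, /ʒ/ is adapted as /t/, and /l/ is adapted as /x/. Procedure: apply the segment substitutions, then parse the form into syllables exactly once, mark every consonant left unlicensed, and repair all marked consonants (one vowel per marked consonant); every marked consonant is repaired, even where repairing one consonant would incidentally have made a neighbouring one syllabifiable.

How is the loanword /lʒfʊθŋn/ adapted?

Substitution: /l/ → /x/, /ʒ/ → /t/, giving /xtfʊθŋn/.
Under (C)(C)V(C), the unsyllabifiable consonants are /x/, /ŋ/, /n/ (at most one coda consonant is licensed; onsets may contain at most 2 consonants).
Epenthesis after each stranded consonant: /x/ → /xʊ/, /ŋ/ → /ŋʊ/, /n/ → /nʊ/.

xʊtfʊθŋʊnʊ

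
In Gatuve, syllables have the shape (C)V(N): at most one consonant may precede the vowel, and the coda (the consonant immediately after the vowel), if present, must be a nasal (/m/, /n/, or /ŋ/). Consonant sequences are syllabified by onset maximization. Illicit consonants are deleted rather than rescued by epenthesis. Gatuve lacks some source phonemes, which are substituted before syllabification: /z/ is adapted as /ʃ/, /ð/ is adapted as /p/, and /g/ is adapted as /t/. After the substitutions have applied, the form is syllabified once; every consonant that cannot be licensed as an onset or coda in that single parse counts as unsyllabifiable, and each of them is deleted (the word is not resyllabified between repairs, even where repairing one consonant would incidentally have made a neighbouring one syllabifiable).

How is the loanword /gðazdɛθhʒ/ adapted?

Substitution: /g/ → /t/, /ð/ → /p/, /z/ → /ʃ/, giving /tpaʃdɛθhʒ/.
Under (C)V(N), the unsyllabifiable consonants are /t/, /ʃ/, /θ/, /h/, /ʒ/ (only a nasal (/m/, /n/, or /ŋ/) is licensed in coda position; onsets are limited to one consonant).
Deleting the stranded consonants removes /t/, /ʃ/, /θ/, /h/, /ʒ/.

padɛ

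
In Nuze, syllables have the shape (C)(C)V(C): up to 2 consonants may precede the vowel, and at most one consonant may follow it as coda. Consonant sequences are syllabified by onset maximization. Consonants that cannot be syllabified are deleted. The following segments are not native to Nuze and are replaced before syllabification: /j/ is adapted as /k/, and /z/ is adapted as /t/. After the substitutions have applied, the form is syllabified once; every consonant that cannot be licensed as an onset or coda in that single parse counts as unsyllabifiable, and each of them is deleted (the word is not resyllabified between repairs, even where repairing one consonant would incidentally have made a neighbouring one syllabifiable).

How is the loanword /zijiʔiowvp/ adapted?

Substitution: /z/ → /t/, /j/ → /k/, giving /tikiʔiowvp/.
The consonants /v/, /p/ cannot be parsed into a legal (C)(C)V(C) syllable (at most one coda consonant is licensed; onsets may contain at most 2 consonants).
Deletion applies to /v/, /p/.

tikiʔiow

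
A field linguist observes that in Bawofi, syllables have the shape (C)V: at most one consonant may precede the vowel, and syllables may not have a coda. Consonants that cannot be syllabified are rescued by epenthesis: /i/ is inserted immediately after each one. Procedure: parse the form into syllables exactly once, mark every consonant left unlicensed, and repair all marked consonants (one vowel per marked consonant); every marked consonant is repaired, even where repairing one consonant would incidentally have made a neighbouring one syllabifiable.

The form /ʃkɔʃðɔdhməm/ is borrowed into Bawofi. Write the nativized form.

ʃikɔʃiðɔdihiməmi

The consonants /ʃ/, /ʃ/, /d/, /h/, /m/ cannot be parsed into a legal (C)V syllable (no codas are permitted; onsets are limited to one consonant).
Epenthesis after each stranded consonant: /ʃ/ → /ʃi/, /ʃ/ → /ʃi/, /d/ → /di/, /h/ → /hi/, /m/ → /mi/.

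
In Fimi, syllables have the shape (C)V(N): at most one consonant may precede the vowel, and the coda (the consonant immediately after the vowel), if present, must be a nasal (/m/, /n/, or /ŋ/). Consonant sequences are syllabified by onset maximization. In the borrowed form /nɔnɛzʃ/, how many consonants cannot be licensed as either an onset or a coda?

2

Under (C)V(N), the unsyllabifiable consonants are /z/, /ʃ/ (only a nasal (/m/, /n/, or /ŋ/) is licensed in coda position; onsets are limited to one consonant).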